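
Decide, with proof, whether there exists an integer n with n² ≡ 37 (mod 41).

Take n = 23. Then 23² = 529 = 12·41 + 37, so 23² ≡ 37 (mod 41).

n = 23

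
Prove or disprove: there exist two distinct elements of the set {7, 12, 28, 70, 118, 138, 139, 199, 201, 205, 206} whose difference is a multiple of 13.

No such pair exists.

Reduce each element modulo 13: 7↦7, 12↦12, 28↦2, 70↦5, 118↦1, 138↦8, 139↦9, 199↦4, 201↦6, 205↦10, 206↦11.
No residue repeats among the 11 elements, so no pair has difference ≡ 0 (mod 13).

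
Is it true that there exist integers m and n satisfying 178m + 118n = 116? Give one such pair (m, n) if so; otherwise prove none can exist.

Every value of 178m + 118n is a multiple of gcd(178, 118) = 2; since 2 ∣ 116, solutions exist.
Dividing through by 2 reduces the equation to 89m + 59n = 58.
Dividing repeatedly: 89 = 1·59 + 30, 59 = 1·30 + 29, 30 = 1·29 + 1, 29 = 29·1 + 0.
Back-substituting, 1 = 30 − 1·29 = 30 − (59 − 1·30) = −59 + 2·30 = −59 + 2·(89 − 1·59) = 2·89 − 3·59; that is, 89·2 + 59·(-3) = 1.
Scaling by 58 gives the particular solution (m, n) = (116, -174).
The general solution is m = 116 + 59k, n = -174 − 89k; taking k = -1 gives the smaller pair m = 57, n = -85.
Indeed 178·57 + 118·(-85) = 10146 − 10030 = 116.

m = 57, n = -85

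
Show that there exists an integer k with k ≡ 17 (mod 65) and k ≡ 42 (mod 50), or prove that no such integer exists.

The moduli are not coprime: gcd(65, 50) = 5. Compatibility requires 5 ∣ (42 − 17) = 25, which holds, so solutions exist.
Step through k = 17, 17 + 65, 17 + 2·65, …: the values 17, 82, 147, 212, 277, 342 reduce mod 50 to 17, 32, 47, 12, 27, 42. The value 342 hits 42.
Indeed 342 ≡ 17 (mod 65) and 342 ≡ 42 (mod 50).

k = 342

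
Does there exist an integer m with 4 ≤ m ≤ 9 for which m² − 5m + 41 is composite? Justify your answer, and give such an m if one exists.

At m = 9: 9² − 5·9 + 41 = 77 = 7·11, which is composite.

m = 9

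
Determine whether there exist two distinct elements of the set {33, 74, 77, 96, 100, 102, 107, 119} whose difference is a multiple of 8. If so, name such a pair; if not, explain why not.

No such pair exists.

Residues mod 8: 33↦1, 74↦2, 77↦5, 96↦0, 100↦4, 102↦6, 107↦3, 119↦7.
No residue repeats among the 8 elements, so no pair has difference ≡ 0 (mod 8).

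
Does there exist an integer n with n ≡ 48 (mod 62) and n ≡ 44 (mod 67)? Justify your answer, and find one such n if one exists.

Since 62 and 67 share no common factor, CRT says the pair of congruences has a solution (unique mod 4154).
Write n = 48 + 62t and require 48 + 62t ≡ 44 (mod 67), i.e. 62t ≡ 63 (mod 67).
Since 62·40 = 2480 = 37·67 + 1, the inverse of 62 mod 67 is 40.
Therefore t ≡ 40·63 = 2520 ≡ 41 (mod 67).
With t = 41: n = 48 + 62·41 = 2590.
Indeed 2590 ≡ 48 (mod 62) and 2590 ≡ 44 (mod 67).

n = 2590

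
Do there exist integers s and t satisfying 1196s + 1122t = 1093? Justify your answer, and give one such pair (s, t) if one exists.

No such integers exist.

Both 1196 and 1122 are divisible by gcd(1196, 1122) = 2, hence so is any combination 1196s + 1122t.
But 1093 is not a multiple of 2 (it leaves remainder 1).
So the equation is unsolvable over ℤ.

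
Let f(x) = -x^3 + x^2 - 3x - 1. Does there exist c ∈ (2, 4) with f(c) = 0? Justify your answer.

No such root exists.

Evaluate at the endpoints: f(2) = -11, f(4) = -61 — same sign (negative).
f'(x) = -3x^2 + 2x - 3 has discriminant 2² − 4·(-3)·(-3) = -32 < 0, so f' has no real roots and is negative for every real x.
So f is strictly decreasing; between 2 and 4 its values lie between f(2) = -11 and f(4) = -61, all negative. Therefore f has no root in (2, 4).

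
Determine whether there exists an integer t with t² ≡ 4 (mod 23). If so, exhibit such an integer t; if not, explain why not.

t = 2

Take t = 2. Then 2² = 4, and since 0 ≤ 4 < 23 this is already reduced: 2² ≡ 4 (mod 23).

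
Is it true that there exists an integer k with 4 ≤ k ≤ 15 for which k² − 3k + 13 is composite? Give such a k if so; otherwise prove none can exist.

k = 13

At k = 13: 13² − 3·13 + 13 = 143 = 11·13, which is composite.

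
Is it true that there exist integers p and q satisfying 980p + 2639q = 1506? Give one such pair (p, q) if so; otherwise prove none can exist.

No such integers exist.

gcd(980, 2639) = 7, so every integer of the form 980p + 2639q is a multiple of 7.
However 1506 leaves remainder 1 on division by 7.
Hence no integers p, q satisfy the equation.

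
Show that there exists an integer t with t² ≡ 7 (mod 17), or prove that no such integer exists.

Squares mod 17 repeat after t = 8 (as (−t)² = t²); for t = 0..8 they are 0, 1, 4, 9, 16, 8, 2, 15, 13.
The set of squares mod 17 is therefore {0, 1, 2, 4, 8, 9, 13, 15, 16}, which does not contain 7.
Hence no integer t has t² ≡ 7 (mod 17).

There is no such integer.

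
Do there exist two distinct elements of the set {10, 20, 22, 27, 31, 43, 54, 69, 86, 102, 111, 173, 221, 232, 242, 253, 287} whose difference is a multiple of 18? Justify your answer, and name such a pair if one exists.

Residues mod 18: 10↦10, 20↦2, 22↦4, 27↦9, 31↦13, 43↦7, 54↦0, 69↦15, 86↦14, 102↦12, 111↦3, 173↦11, 221↦5, 232↦16, 242↦8, 253↦1, 287↦17.
All 17 residues are distinct, so no two elements differ by a multiple of 18.

No such pair exists.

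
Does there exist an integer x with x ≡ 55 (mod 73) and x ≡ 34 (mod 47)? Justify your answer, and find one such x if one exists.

Since 73 and 47 share no common factor, CRT says the pair of congruences has a solution (unique mod 3431).
Any solution of the first congruence is x = 55 + 73t; substituting into the second, 73t ≡ 34 − 55 ≡ 26 (mod 47).
73 ≡ 26 (mod 47), so this reads 26t ≡ 26 (mod 47). To invert 26 modulo 47: 47 = 1·26 + 21, 26 = 1·21 + 5, 21 = 4·5 + 1, 5 = 5·1 + 0, and unwinding, 1 = 21 − 4·5 = 21 − 4·(26 − 1·21) = −4·26 + 5·21 = −4·26 + 5·(47 − 1·26) = 5·47 − 9·26. Thus 26⁻¹ ≡ -9 ≡ 38 (mod 47).
Therefore t ≡ 38·26 = 988 ≡ 1 (mod 47).
Taking t = 1 gives x = 55 + 73·1 = 128.
Verify: 128 = 1·73 + 55 and 128 = 2·47 + 34. ✓

x = 128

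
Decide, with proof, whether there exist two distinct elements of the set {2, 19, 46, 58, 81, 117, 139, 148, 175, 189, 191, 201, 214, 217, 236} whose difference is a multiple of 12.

19 mod 12 = 7 and 139 mod 12 = 7, so 139 − 19 = 120 = 10·12.

The pair (19, 139) works.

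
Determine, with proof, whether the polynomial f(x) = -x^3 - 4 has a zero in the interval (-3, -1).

Such a root exists.

f(-3) = 23 and f(-1) = -3, which have opposite signs.
f is continuous everywhere (it is a polynomial), in particular on [-3, -1].
By the Intermediate Value Theorem, f takes the value 0 somewhere in the open interval.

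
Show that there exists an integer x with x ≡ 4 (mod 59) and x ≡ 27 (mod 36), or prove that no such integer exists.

x = 63

gcd(59, 36) = 1, so the Chinese Remainder Theorem guarantees exactly one residue class mod 2124 satisfying both.
Any solution of the first congruence is x = 4 + 59t; substituting into the second, 59t ≡ 27 − 4 ≡ 23 (mod 36).
59 ≡ 23 (mod 36), so this reads 23t ≡ 23 (mod 36). To invert 23 modulo 36: 36 = 1·23 + 13, 23 = 1·13 + 10, 13 = 1·10 + 3, 10 = 3·3 + 1, 3 = 3·1 + 0, and unwinding, 1 = 10 − 3·3 = 10 − 3·(13 − 1·10) = −3·13 + 4·10 = −3·13 + 4·(23 − 1·13) = 4·23 − 7·13 = 4·23 − 7·(36 − 1·23) = −7·36 + 11·23. Thus 23⁻¹ ≡ 11 (mod 36).
Therefore t ≡ 11·23 = 253 ≡ 1 (mod 36).
With t = 1: x = 4 + 59·1 = 63.
Check: 63 mod 59 = 4, 63 mod 36 = 27. ✓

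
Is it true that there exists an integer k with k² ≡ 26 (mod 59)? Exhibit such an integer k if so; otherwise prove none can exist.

Take k = 12. Then 12² = 144 = 2·59 + 26, so 12² ≡ 26 (mod 59).

k = 12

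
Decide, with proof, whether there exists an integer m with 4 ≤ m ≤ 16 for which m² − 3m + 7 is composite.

At m = 10: 10² − 3·10 + 7 = 77 = 7·11, which is composite.

m = 10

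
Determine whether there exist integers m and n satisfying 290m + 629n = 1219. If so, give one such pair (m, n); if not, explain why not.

Since gcd(290, 629) = 1, every integer is an integer combination of 290 and 629.
Euclidean algorithm: 629 = 2·290 + 49, 290 = 5·49 + 45, 49 = 1·45 + 4, 45 = 11·4 + 1, 4 = 4·1 + 0.
Unwinding: 1 = 45 − 11·4 = 45 − 11·(49 − 1·45) = −11·49 + 12·45 = −11·49 + 12·(290 − 5·49) = 12·290 − 71·49 = 12·290 − 71·(629 − 2·290) = −71·629 + 154·290, i.e. 290·154 + 629·(-71) = 1.
Times 1219: 290·187726 + 629·(-86549) = 1219, so (187726, -86549) solves it.
Shifting by a multiple of (629, −290) keeps it a solution: m = 187726 − 298·629 = 284, n = -86549 + 298·290 = -129.
Check: 290·284 + 629·(-129) = 82360 − 81141 = 1219. ✓

m = 284, n = -129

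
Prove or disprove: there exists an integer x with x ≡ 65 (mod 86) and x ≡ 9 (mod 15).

x = 1269

The moduli 86 and 15 are coprime, so by the Chinese Remainder Theorem a unique solution modulo 1290 exists.
Any solution of the first congruence is x = 65 + 86t; substituting into the second, 86t ≡ 9 − 65 ≡ 4 (mod 15).
86 ≡ 11 (mod 15), so this reads 11t ≡ 4 (mod 15). Invert 11 mod 15 by the Euclidean algorithm: 15 = 1·11 + 4, 11 = 2·4 + 3, 4 = 1·3 + 1, 3 = 3·1 + 0; back-substituting, 1 = 4 − 1·3 = 4 − (11 − 2·4) = −11 + 3·4 = −11 + 3·(15 − 1·11) = 3·15 − 4·11. Hence 11·(-4) ≡ 1, so 11⁻¹ ≡ -4 ≡ 11 (mod 15).
Multiplying by 11: t ≡ 11·4 = 44 ≡ 14 (mod 15).
With t = 14: x = 65 + 86·14 = 1269.
Verify: 1269 = 14·86 + 65 and 1269 = 84·15 + 9. ✓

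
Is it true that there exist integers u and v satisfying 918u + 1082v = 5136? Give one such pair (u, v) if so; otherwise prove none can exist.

u = 193, v = -159

Every value of 918u + 1082v is a multiple of gcd(918, 1082) = 2; since 2 ∣ 5136, solutions exist.
Dividing through by 2 reduces the equation to 459u + 541v = 2568.
Dividing repeatedly: 541 = 1·459 + 82, 459 = 5·82 + 49, 82 = 1·49 + 33, 49 = 1·33 + 16, 33 = 2·16 + 1, 16 = 16·1 + 0.
Unwinding: 1 = 33 − 2·16 = 33 − 2·(49 − 1·33) = −2·49 + 3·33 = −2·49 + 3·(82 − 1·49) = 3·82 − 5·49 = 3·82 − 5·(459 − 5·82) = −5·459 + 28·82 = −5·459 + 28·(541 − 1·459) = 28·541 − 33·459, i.e. 459·(-33) + 541·28 = 1.
Scaling by 2568 gives the particular solution (u, v) = (-84744, 71904).
The general solution is u = -84744 + 541k, v = 71904 − 459k; taking k = 157 gives the smaller pair u = 193, v = -159.
Indeed 918·193 + 1082·(-159) = 177174 − 172038 = 5136.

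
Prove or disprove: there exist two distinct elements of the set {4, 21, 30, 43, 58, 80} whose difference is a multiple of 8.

There is no such pair.

Two integers differ by a multiple of 8 exactly when they have the same residue mod 8. The residues are 4↦4, 21↦5, 30↦6, 43↦3, 58↦2, 80↦0.
All 6 residues are distinct, so no two elements differ by a multiple of 8.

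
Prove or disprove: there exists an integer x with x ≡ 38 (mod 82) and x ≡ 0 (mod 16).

Here gcd(82, 16) = 2, and both 38 and 0 leave remainder 0 mod 2, so the system is consistent.
The integers ≡ 38 (mod 82) are 38, 120, 202, 284, 366, 448, …; their remainders mod 16 are 6, 8, 10, 12, 14, 0, so x = 448 is the first that is ≡ 0 (mod 16).
Check: 448 mod 82 = 38, 448 mod 16 = 0. ✓

x = 448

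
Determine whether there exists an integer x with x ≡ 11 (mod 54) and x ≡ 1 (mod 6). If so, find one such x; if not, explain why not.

Reduce both congruences modulo 6, which divides 54 and 6: they say x ≡ 11 (mod 6) and x ≡ 1 (mod 6).
These are incompatible: 11 − 1 = 10 is not divisible by 6.
Hence the system has no solution.

No such integer exists.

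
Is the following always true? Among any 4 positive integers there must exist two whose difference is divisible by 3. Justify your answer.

There are exactly 3 possible remainders on division by 3.
Since 4 > 3, two of the 4 integers must share a residue class by the pigeonhole principle; call them a and b.
Equal remainders mean a − b ≡ 0 (mod 3), so 3 divides their difference.

Yes.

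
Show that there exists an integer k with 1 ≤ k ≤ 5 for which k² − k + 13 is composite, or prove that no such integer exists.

k = 5

At k = 5: 5² − 5 + 13 = 33 = 3·11, which is composite.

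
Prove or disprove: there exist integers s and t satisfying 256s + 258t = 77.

No such integers exist.

Both 256 and 258 are divisible by gcd(256, 258) = 2, hence so is any combination 256s + 258t.
But 77 is not a multiple of 2 (it leaves remainder 1).
Therefore 256s + 258t = 77 has no solution in integers.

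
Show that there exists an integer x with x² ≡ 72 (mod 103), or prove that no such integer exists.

x = 81

x = 81 works: 81² = 6561, and 6561 − 72 = 6489 = 63·103.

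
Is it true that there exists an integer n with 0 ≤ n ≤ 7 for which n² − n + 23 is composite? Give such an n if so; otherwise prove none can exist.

n = 4

At n = 4: 4² − 4 + 23 = 35 = 5·7, which is composite.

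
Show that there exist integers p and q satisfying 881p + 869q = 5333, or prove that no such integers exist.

p = 372, q = -371

Since gcd(881, 869) = 1, every integer is an integer combination of 881 and 869.
Run the Euclidean algorithm on 881 and 869: 881 = 1·869 + 12, 869 = 72·12 + 5, 12 = 2·5 + 2, 5 = 2·2 + 1, 2 = 2·1 + 0.
Unwinding: 1 = 5 − 2·2 = 5 − 2·(12 − 2·5) = −2·12 + 5·5 = −2·12 + 5·(869 − 72·12) = 5·869 − 362·12 = 5·869 − 362·(881 − 1·869) = −362·881 + 367·869, i.e. 881·(-362) + 869·367 = 1.
Scaling by 5333 gives the particular solution (p, q) = (-1930546, 1957211).
Adding 2222·869 to p and subtracting 2222·881 from q gives the tidier solution (372, -371).
Check: 881·372 + 869·(-371) = 327732 − 322399 = 5333. ✓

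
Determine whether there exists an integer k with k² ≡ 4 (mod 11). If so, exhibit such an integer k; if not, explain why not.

k = 9

k = 9 works: 9² = 81, and 81 − 4 = 77 = 7·11.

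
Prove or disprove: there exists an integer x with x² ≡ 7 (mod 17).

No such integer exists.

Since (17 − x)² ≡ x² (mod 17), it suffices to square x = 0, 1, …, 8: the residues are 0, 1, 4, 9, 16, 8, 2, 15, 13.
So the quadratic residues mod 17 are {0, 1, 2, 4, 8, 9, 13, 15, 16}, and 7 is not among them.
Hence no integer x has x² ≡ 7 (mod 17).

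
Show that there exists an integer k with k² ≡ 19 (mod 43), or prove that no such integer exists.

There is no such integer.

43 is prime, so by Euler's criterion 19 is a square mod 43 iff 19^((43−1)/2) = 19^21 ≡ 1 (mod 43).
Repeated squaring mod 43: 19^2 = 361 ≡ 17; 19^4 ≡ 17² = 289 ≡ 31; 19^8 ≡ 31² = 961 ≡ 15; 19^16 ≡ 15² = 225 ≡ 10.
Since 21 = 16 + 4 + 1, 19^21 ≡ 10 · 31 · 19; multiplying out mod 43: 10·31 = 310 ≡ 9, then 9·19 = 171 ≡ 42. Thus 19^21 ≡ 42 ≡ −1 (mod 43).
The value −1 means 19 is a non-residue modulo 43, so k² ≡ 19 (mod 43) is impossible.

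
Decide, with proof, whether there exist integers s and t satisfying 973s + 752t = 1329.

Since gcd(973, 752) = 1, every integer is an integer combination of 973 and 752.
Dividing repeatedly: 973 = 1·752 + 221, 752 = 3·221 + 89, 221 = 2·89 + 43, 89 = 2·43 + 3, 43 = 14·3 + 1, 3 = 3·1 + 0.
Unwinding: 1 = 43 − 14·3 = 43 − 14·(89 − 2·43) = −14·89 + 29·43 = −14·89 + 29·(221 − 2·89) = 29·221 − 72·89 = 29·221 − 72·(752 − 3·221) = −72·752 + 245·221 = −72·752 + 245·(973 − 1·752) = 245·973 − 317·752, i.e. 973·245 + 752·(-317) = 1.
Scaling by 1329 gives the particular solution (s, t) = (325605, -421293).
Shifting by a multiple of (752, −973) keeps it a solution: s = 325605 − 432·752 = 741, t = -421293 + 432·973 = -957.
Indeed 973·741 + 752·(-957) = 720993 − 719664 = 1329.

s = 741, t = -957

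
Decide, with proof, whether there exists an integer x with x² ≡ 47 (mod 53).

x = 43

x = 43 works: 43² = 1849, and 1849 − 47 = 1802 = 34·53.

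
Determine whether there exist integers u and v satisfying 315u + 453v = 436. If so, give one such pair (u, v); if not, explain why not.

Both 315 and 453 are divisible by gcd(315, 453) = 3, hence so is any combination 315u + 453v.
But 436 = 3·145 + 1, so 3 ∤ 436.
Therefore 315u + 453v = 436 has no solution in integers.

No, no such integers exist.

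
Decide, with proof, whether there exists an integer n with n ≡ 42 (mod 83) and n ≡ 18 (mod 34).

Since 83 and 34 share no common factor, CRT says the pair of congruences has a solution (unique mod 2822).
Any solution of the first congruence is n = 42 + 83t; substituting into the second, 83t ≡ 18 − 42 ≡ 10 (mod 34).
83 ≡ 15 (mod 34), so this reads 15t ≡ 10 (mod 34). Invert 15 mod 34 by the Euclidean algorithm: 34 = 2·15 + 4, 15 = 3·4 + 3, 4 = 1·3 + 1, 3 = 3·1 + 0; back-substituting, 1 = 4 − 1·3 = 4 − (15 − 3·4) = −15 + 4·4 = −15 + 4·(34 − 2·15) = 4·34 − 9·15. Hence 15·(-9) ≡ 1, so 15⁻¹ ≡ -9 ≡ 25 (mod 34).
Multiplying by 25: t ≡ 25·10 = 250 ≡ 12 (mod 34).
Taking t = 12 gives n = 42 + 83·12 = 1038.
Verify: 1038 = 12·83 + 42 and 1038 = 30·34 + 18. ✓

n = 1038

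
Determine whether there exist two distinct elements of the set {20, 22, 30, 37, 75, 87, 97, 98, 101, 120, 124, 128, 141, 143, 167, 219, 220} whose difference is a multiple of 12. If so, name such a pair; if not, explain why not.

20 and 128 are such a pair.

20 mod 12 = 8 and 128 mod 12 = 8, so 128 − 20 = 108 = 9·12.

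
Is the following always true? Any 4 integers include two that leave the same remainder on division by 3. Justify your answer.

Each integer lies in one of the 3 residue classes modulo 3.
Since 4 > 3, two of the 4 integers must share a residue class by the pigeonhole principle; call them a and b.
So a and b have equal remainders mod 3, which is exactly what was to be shown.

True.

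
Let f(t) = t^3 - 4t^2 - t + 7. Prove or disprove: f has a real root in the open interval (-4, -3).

f(-4) = -117 and f(-3) = -53, both negative, so a sign-change argument is unavailable; we show f keeps this sign on the whole interval.
Substitute t = -3 − u, where 0 < u < 1 on the interval. Expanding, f(-3 − u) = -u^3 - 13u^2 - 50u - 53.
All 4 nonzero coefficients of this polynomial in u are negative; hence for u > 0 the value is a sum of negative terms (the constant -53 among them).
Therefore f(t) < 0 throughout (-4, -3), and f has no zero there.

No.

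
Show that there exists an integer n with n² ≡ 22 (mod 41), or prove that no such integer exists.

41 is prime, so by Euler's criterion 22 is a square mod 41 iff 22^((41−1)/2) = 22^20 ≡ 1 (mod 41).
Repeated squaring mod 41: 22^2 = 484 ≡ 33; 22^4 ≡ 33² = 1089 ≡ 23; 22^8 ≡ 23² = 529 ≡ 37; 22^16 ≡ 37² = 1369 ≡ 16.
Since 20 = 16 + 4, 22^20 ≡ 16 · 23; multiplying out mod 41: 16·23 = 368 ≡ 40. Thus 22^20 ≡ 40 ≡ −1 (mod 41).
By Euler's criterion 22 is a quadratic non-residue mod 41: no n satisfies n² ≡ 22 (mod 41).

There is no such integer.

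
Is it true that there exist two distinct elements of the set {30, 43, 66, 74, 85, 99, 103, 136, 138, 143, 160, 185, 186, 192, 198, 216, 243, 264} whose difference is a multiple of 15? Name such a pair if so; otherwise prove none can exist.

Both 43 and 103 leave remainder 13 on division by 15; their difference 60 = 4·15 is a multiple of 15.

43 and 103 are such a pair.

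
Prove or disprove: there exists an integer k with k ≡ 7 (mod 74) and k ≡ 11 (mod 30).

The moduli are not coprime: gcd(74, 30) = 2. Compatibility requires 2 ∣ (11 − 7) = 4, which holds, so solutions exist.
Put k = 7 + 74t, so we need 74t ≡ 4 (mod 30), equivalently (divide by 2) 37t ≡ 2 (mod 15).
37 ≡ 7 (mod 15), so this reads 7t ≡ 2 (mod 15). To invert 7 modulo 15: 15 = 2·7 + 1, 7 = 7·1 + 0, and unwinding, 1 = 15 − 2·7. Thus 7⁻¹ ≡ -2 ≡ 13 (mod 15).
Multiplying by 13: t ≡ 13·2 = 26 ≡ 11 (mod 15).
Then k = 7 + 74·11 = 821.
Verify: 821 = 11·74 + 7 and 821 = 27·30 + 11. ✓

k = 821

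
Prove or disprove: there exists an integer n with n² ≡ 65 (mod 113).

Apply Euler's criterion with the prime 113: 65 is a quadratic residue iff 65^56 ≡ 1 (mod 113), and a non-residue iff it is ≡ −1.
Repeated squaring mod 113: 65^2 = 4225 ≡ 44; 65^4 ≡ 44² = 1936 ≡ 15; 65^8 ≡ 15² = 225 ≡ 112; 65^16 ≡ 112² = 12544 ≡ 1; 65^32 ≡ 1² = 1 ≡ 1.
Since 56 = 32 + 16 + 8, 65^56 ≡ 1 · 1 · 112; multiplying out mod 113: 1·1 = 1 ≡ 1, then 1·112 = 112 ≡ 112. Thus 65^56 ≡ 112 ≡ −1 (mod 113).
By Euler's criterion 65 is a quadratic non-residue mod 113: no n satisfies n² ≡ 65 (mod 113).

No such integer exists.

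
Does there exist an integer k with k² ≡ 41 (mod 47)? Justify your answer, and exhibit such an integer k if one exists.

No, no such integer exists.

47 is prime, so by Euler's criterion 41 is a square mod 47 iff 41^((47−1)/2) = 41^23 ≡ 1 (mod 47).
Squaring successively (mod 47): 41^2 = 1681 ≡ 36; 41^4 ≡ 36² = 1296 ≡ 27; 41^8 ≡ 27² = 729 ≡ 24; 41^16 ≡ 24² = 576 ≡ 12.
Since 23 = 16 + 4 + 2 + 1, 41^23 ≡ 12 · 27 · 36 · 41; multiplying out mod 47: 12·27 = 324 ≡ 42, then 42·36 = 1512 ≡ 8, then 8·41 = 328 ≡ 46. Thus 41^23 ≡ 46 ≡ −1 (mod 47).
The value −1 means 41 is a non-residue modulo 47, so k² ≡ 41 (mod 47) is impossible.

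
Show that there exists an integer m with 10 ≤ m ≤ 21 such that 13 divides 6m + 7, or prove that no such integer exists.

For m = 10, 11, 12, 13 the values 67, 73, 79, 85 are not multiples of 13. At m = 14 we get 6·14 + 7 = 91, and 91 = 13·7.

m = 14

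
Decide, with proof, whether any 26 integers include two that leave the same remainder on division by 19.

Partition the integers by their residue mod 19; there are 19 classes.
With 26 integers and only 19 classes, the pigeonhole principle forces two of them, say a and b, into the same class.
That is, a and b leave the same remainder on division by 19, as claimed.

True.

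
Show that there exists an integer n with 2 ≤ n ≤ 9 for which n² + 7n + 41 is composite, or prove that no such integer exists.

At n = 8: 8² + 7·8 + 41 = 161 = 7·23, which is composite.

n = 8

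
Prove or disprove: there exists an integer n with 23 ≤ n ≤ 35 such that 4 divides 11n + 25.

n = 25

n = 25 works, since 11·25 + 25 = 300 = 75·4.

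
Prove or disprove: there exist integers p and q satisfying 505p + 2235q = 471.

Any value of 505p + 2235q is a multiple of gcd(505, 2235) = 5.
But 471 = 5·94 + 1, so 5 ∤ 471.
Hence no integers p, q satisfy the equation.

There are no such integers.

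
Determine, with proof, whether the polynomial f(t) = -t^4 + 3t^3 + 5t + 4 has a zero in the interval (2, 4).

Such a root exists.

f(2) = 22 and f(4) = -40, which have opposite signs.
f is continuous everywhere (it is a polynomial), in particular on [2, 4].
By the Intermediate Value Theorem f must vanish at some point of (2, 4).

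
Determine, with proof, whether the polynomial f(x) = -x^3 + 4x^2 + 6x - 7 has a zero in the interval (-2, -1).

Yes, f has a root in the interval.

f(-2) = 5 and f(-1) = -8, which have opposite signs.
As a polynomial, f is continuous on every closed interval.
By the Intermediate Value Theorem, f takes the value 0 somewhere in the open interval.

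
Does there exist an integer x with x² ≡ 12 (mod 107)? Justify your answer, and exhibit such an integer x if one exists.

x = 36

x = 36 works: 36² = 1296, and 1296 − 12 = 1284 = 12·107.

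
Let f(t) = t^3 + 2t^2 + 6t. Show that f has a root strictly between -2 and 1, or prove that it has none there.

Such a root exists.

f(-2) = -12 and f(1) = 9, which have opposite signs.
As a polynomial, f is continuous on every closed interval.
By the Intermediate Value Theorem, f takes the value 0 somewhere in the open interval.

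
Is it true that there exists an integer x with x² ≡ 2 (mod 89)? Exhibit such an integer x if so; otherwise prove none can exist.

x = 64 works: 64² = 4096, and 4096 − 2 = 4094 = 46·89.

x = 64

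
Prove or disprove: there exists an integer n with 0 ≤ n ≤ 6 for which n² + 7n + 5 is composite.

At n = 5: 5² + 7·5 + 5 = 65 = 5·13, which is composite.

n = 5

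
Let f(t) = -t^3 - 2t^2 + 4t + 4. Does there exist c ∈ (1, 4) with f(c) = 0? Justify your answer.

f(1) = 5 and f(4) = -76, which have opposite signs.
f is continuous everywhere (it is a polynomial), in particular on [1, 4].
The Intermediate Value Theorem then guarantees some c ∈ (1, 4) with f(c) = 0.

Yes, f has a root in the interval.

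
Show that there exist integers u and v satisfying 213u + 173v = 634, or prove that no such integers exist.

u = 111, v = -133

213 and 173 are coprime, so 213u + 173v ranges over all of ℤ.
Dividing repeatedly: 213 = 1·173 + 40, 173 = 4·40 + 13, 40 = 3·13 + 1, 13 = 13·1 + 0.
Back-substituting, 1 = 40 − 3·13 = 40 − 3·(173 − 4·40) = −3·173 + 13·40 = −3·173 + 13·(213 − 1·173) = 13·213 − 16·173; that is, 213·13 + 173·(-16) = 1.
Scaling by 634 gives the particular solution (u, v) = (8242, -10144).
Shifting by a multiple of (173, −213) keeps it a solution: u = 8242 − 47·173 = 111, v = -10144 + 47·213 = -133.
Indeed 213·111 + 173·(-133) = 23643 − 23009 = 634.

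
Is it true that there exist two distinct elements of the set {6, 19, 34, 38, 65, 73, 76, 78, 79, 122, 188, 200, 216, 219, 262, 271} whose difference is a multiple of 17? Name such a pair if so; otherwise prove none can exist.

Reduce each element modulo 17: 6↦6, 19↦2, 34↦0, 38↦4, 65↦14, 73↦5, 76↦8, 78↦10, 79↦11, 122↦3, 188↦1, 200↦13, 216↦12, 219↦15, 262↦7, 271↦16.
These 16 residues are pairwise different, hence no difference of two elements is divisible by 17.

No such pair exists.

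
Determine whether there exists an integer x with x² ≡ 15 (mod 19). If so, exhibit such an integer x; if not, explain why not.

Computing x² mod 19 for x = 0, 1, …, 9 (enough, by the symmetry x ↦ 19 − x) gives 0, 1, 4, 9, 16, 6, 17, 11, 7, 5.
The set of squares mod 19 is therefore {0, 1, 4, 5, 6, 7, 9, 11, 16, 17}, which does not contain 15.
Therefore x² ≡ 15 (mod 19) has no solution.

There is no such integer.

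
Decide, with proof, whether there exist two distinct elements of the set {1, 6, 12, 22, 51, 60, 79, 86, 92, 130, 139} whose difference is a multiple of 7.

1 and 22 are such a pair.

1 mod 7 = 1 and 22 mod 7 = 1, so 22 − 1 = 21 = 3·7.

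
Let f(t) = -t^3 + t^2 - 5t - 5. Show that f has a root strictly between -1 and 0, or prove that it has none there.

Yes, f has a root in the interval.

f(-1) = 2 and f(0) = -5, which have opposite signs.
f is continuous everywhere (it is a polynomial), in particular on [-1, 0].
By the Intermediate Value Theorem, f takes the value 0 somewhere in the open interval.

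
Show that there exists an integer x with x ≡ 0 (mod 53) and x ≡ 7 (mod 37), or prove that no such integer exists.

Since 53 and 37 share no common factor, CRT says the pair of congruences has a solution (unique mod 1961).
Write x = 0 + 53t and require 0 + 53t ≡ 7 (mod 37), i.e. 53t ≡ 7 (mod 37).
53 ≡ 16 (mod 37), so this reads 16t ≡ 7 (mod 37). To invert 16 modulo 37: 37 = 2·16 + 5, 16 = 3·5 + 1, 5 = 5·1 + 0, and unwinding, 1 = 16 − 3·5 = 16 − 3·(37 − 2·16) = −3·37 + 7·16. Thus 16⁻¹ ≡ 7 (mod 37).
Multiplying by 7: t ≡ 7·7 = 49 ≡ 12 (mod 37).
With t = 12: x = 0 + 53·12 = 636.
Indeed 636 ≡ 0 (mod 53) and 636 ≡ 7 (mod 37).

x = 636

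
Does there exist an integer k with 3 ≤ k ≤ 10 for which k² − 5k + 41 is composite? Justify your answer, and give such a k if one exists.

k = 7

At k = 7: 7² − 5·7 + 41 = 55 = 5·11, which is composite.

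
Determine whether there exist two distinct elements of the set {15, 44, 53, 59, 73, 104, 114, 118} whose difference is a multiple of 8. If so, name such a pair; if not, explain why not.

Residues mod 8: 15↦7, 44↦4, 53↦5, 59↦3, 73↦1, 104↦0, 114↦2, 118↦6.
All 8 residues are distinct, so no two elements differ by a multiple of 8.

There is no such pair.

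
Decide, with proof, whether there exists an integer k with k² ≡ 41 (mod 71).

No, no such integer exists.

71 is prime, so by Euler's criterion 41 is a square mod 71 iff 41^((71−1)/2) = 41^35 ≡ 1 (mod 71).
Squaring successively (mod 71): 41^2 = 1681 ≡ 48; 41^4 ≡ 48² = 2304 ≡ 32; 41^8 ≡ 32² = 1024 ≡ 30; 41^16 ≡ 30² = 900 ≡ 48; 41^32 ≡ 48² = 2304 ≡ 32.
Since 35 = 32 + 2 + 1, 41^35 ≡ 32 · 48 · 41; multiplying out mod 71: 32·48 = 1536 ≡ 45, then 45·41 = 1845 ≡ 70. Thus 41^35 ≡ 70 ≡ −1 (mod 71).
By Euler's criterion 41 is a quadratic non-residue mod 71: no k satisfies k² ≡ 41 (mod 71).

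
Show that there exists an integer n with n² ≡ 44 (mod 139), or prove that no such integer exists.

Take n = 34. Then 34² = 1156 = 8·139 + 44, so 34² ≡ 44 (mod 139).

n = 34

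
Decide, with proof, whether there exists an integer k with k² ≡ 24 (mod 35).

No, no such integer exists.

Since 7 ∣ 35, a solution of k² ≡ 24 (mod 35) would also satisfy k² ≡ 24 ≡ 3 (mod 7).
Since (7 − k)² ≡ k² (mod 7), it suffices to square k = 0, 1, …, 3: the residues are 0, 1, 4, 2.
So the quadratic residues mod 7 are {0, 1, 2, 4}, and 3 is not among them.
Therefore k² ≡ 24 (mod 35) has no solution.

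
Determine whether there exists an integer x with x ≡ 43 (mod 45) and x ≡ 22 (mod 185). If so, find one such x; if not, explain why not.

There is no such integer.

Reduce both congruences modulo 5, which divides 45 and 185: they say x ≡ 43 (mod 5) and x ≡ 22 (mod 5).
These are incompatible: 43 − 22 = 21 is not divisible by 5.
Therefore no such x exists.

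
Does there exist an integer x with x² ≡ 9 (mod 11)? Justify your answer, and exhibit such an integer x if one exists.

x = 8 works: 8² = 64, and 64 − 9 = 55 = 5·11.

x = 8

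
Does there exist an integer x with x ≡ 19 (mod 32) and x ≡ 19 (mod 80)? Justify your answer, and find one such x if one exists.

Here gcd(32, 80) = 16, and both 19 and 19 leave remainder 3 mod 16, so the system is consistent.
In fact x = 19 itself already satisfies 19 mod 80 = 19.
Check: 19 mod 32 = 19, 19 mod 80 = 19. ✓

x = 19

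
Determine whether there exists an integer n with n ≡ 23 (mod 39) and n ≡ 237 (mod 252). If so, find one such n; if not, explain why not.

There is no such integer.

Reduce both congruences modulo 3, which divides 39 and 252: they say n ≡ 23 (mod 3) and n ≡ 237 (mod 3).
However 23 ≡ 2 and 237 ≡ 0 (mod 3), and 2 ≠ 0.
Hence the system has no solution.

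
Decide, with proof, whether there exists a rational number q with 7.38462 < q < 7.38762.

Scale by 31: the interval becomes (228.92322, 229.01622), which contains the integer 229.
Dividing back, 7.38462 < 229/31 < 7.38762, and 229/31 is rational.

q = 229/31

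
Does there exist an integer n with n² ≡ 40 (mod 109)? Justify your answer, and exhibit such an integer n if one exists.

There is no such integer.

Apply Euler's criterion with the prime 109: 40 is a quadratic residue iff 40^54 ≡ 1 (mod 109), and a non-residue iff it is ≡ −1.
Squaring successively (mod 109): 40^2 = 1600 ≡ 74; 40^4 ≡ 74² = 5476 ≡ 26; 40^8 ≡ 26² = 676 ≡ 22; 40^16 ≡ 22² = 484 ≡ 48; 40^32 ≡ 48² = 2304 ≡ 15.
Since 54 = 32 + 16 + 4 + 2, 40^54 ≡ 15 · 48 · 26 · 74; multiplying out mod 109: 15·48 = 720 ≡ 66, then 66·26 = 1716 ≡ 81, then 81·74 = 5994 ≡ 108. Thus 40^54 ≡ 108 ≡ −1 (mod 109).
The value −1 means 40 is a non-residue modulo 109, so n² ≡ 40 (mod 109) is impossible.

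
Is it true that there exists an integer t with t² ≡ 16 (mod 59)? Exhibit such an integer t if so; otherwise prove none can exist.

t = 55 works: 55² = 3025, and 3025 − 16 = 3009 = 51·59.

t = 55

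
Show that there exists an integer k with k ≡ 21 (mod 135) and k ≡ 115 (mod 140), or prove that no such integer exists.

Reduce both congruences modulo 5, which divides 135 and 140: they say k ≡ 21 (mod 5) and k ≡ 115 (mod 5).
However 21 ≡ 1 and 115 ≡ 0 (mod 5), and 1 ≠ 0.
Therefore no such k exists.

No, no such integer exists.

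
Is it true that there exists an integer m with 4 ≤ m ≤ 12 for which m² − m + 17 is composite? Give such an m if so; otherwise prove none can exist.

No, no such integer m in that range exists.

The values for m = 4, 5, …, 12 are 29, 37, 47, 59, 73, 89, 107, 127, 149, and each of these is prime.
So no value in the range makes the expression composite.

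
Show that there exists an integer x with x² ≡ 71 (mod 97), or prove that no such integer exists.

Apply Euler's criterion with the prime 97: 71 is a quadratic residue iff 71^48 ≡ 1 (mod 97), and a non-residue iff it is ≡ −1.
Squaring successively (mod 97): 71^2 = 5041 ≡ 94; 71^4 ≡ 94² = 8836 ≡ 9; 71^8 ≡ 9² = 81 ≡ 81; 71^16 ≡ 81² = 6561 ≡ 62; 71^32 ≡ 62² = 3844 ≡ 61.
Since 48 = 32 + 16, 71^48 ≡ 61 · 62; multiplying out mod 97: 61·62 = 3782 ≡ 96. Thus 71^48 ≡ 96 ≡ −1 (mod 97).
By Euler's criterion 71 is a quadratic non-residue mod 97: no x satisfies x² ≡ 71 (mod 97).

There is no such integer.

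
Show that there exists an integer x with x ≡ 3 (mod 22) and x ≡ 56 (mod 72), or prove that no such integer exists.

Reduce both congruences modulo 2, which divides 22 and 72: they say x ≡ 3 (mod 2) and x ≡ 56 (mod 2).
These are incompatible: 3 − 56 = -53 is not divisible by 2.
Therefore no such x exists.

No such integer exists.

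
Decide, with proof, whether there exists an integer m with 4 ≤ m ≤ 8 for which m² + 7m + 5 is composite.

m = 4

At m = 4: 4² + 7·4 + 5 = 49 = 7·7, which is composite.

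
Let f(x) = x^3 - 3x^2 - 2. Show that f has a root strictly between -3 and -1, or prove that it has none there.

f(-3) = -56 and f(-1) = -6, both negative, so a sign-change argument is unavailable; we show f keeps this sign on the whole interval.
Shift to the endpoint -1: with x = -1 − u (0 < u < 2), one computes f(-1 − u) = -u^3 - 6u^2 - 9u - 6.
All 4 nonzero coefficients of this polynomial in u are negative; hence for u > 0 the value is a sum of negative terms (the constant -6 among them).
So f is strictly negative on (-3, -1); no root exists in the interval.

No.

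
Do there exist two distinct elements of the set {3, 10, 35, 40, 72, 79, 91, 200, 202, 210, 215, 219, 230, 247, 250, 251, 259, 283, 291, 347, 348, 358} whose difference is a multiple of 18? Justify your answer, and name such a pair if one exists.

The pair (3, 219) works.

Both 3 and 219 leave remainder 3 on division by 18; their difference 216 = 12·18 is a multiple of 18.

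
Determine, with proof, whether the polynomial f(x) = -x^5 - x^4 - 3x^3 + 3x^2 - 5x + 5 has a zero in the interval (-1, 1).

Such a root exists.

f(-1) = 16 and f(1) = -2, which have opposite signs.
Since f is a polynomial it is continuous on [-1, 1].
By the Intermediate Value Theorem f must vanish at some point of (-1, 1).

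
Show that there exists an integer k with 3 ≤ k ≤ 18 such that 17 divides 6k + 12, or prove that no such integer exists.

Scanning upward from k = 3 gives 30, 36, 42, 48, 54, 60, 66, 72, 78, 84, 90, 96, none divisible by 17. k = 15 works, since 6·15 + 12 = 102 = 6·17.

k = 15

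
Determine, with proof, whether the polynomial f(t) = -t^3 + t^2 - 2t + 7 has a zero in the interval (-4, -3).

No.

Evaluate at the endpoints: f(-4) = 95, f(-3) = 49 — same sign (positive).
The derivative f'(t) = -3t^2 + 2t - 2 is a quadratic with discriminant 2² − 4·(-3)·(-2) = -20 < 0; it never vanishes, so it is always negative (sign of the leading coefficient).
Hence f is strictly decreasing on ℝ, and in particular on [-4, -3]. A strictly monotone function with same-sign endpoint values stays positive on the whole interval, so f has no zero in (-4, -3).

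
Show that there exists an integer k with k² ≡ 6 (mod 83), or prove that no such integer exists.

83 is prime, so by Euler's criterion 6 is a square mod 83 iff 6^((83−1)/2) = 6^41 ≡ 1 (mod 83).
Repeated squaring mod 83: 6^2 = 36 ≡ 36; 6^4 ≡ 36² = 1296 ≡ 51; 6^8 ≡ 51² = 2601 ≡ 28; 6^16 ≡ 28² = 784 ≡ 37; 6^32 ≡ 37² = 1369 ≡ 41.
Since 41 = 32 + 8 + 1, 6^41 ≡ 41 · 28 · 6; multiplying out mod 83: 41·28 = 1148 ≡ 69, then 69·6 = 414 ≡ 82. Thus 6^41 ≡ 82 ≡ −1 (mod 83).
The value −1 means 6 is a non-residue modulo 83, so k² ≡ 6 (mod 83) is impossible.

No such integer exists.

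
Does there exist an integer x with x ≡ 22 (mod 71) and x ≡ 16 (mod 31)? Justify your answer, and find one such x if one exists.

Since 71 and 31 share no common factor, CRT says the pair of congruences has a solution (unique mod 2201).
Write x = 22 + 71t and require 22 + 71t ≡ 16 (mod 31), i.e. 71t ≡ 25 (mod 31).
71 ≡ 9 (mod 31), so this reads 9t ≡ 25 (mod 31). Since 9·7 = 63 = 2·31 + 1, the inverse of 9 mod 31 is 7.
Therefore t ≡ 7·25 = 175 ≡ 20 (mod 31).
With t = 20: x = 22 + 71·20 = 1442.
Indeed 1442 ≡ 22 (mod 71) and 1442 ≡ 16 (mod 31).

x = 1442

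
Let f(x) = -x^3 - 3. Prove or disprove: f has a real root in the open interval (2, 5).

No such root exists.

The endpoint values f(2) = -11 and f(5) = -128 are both negative. Claim: f(x) < 0 for every x in (2, 5).
Substitute x = 2 + u, where 0 < u < 3 on the interval. Expanding, f(2 + u) = -u^3 - 6u^2 - 12u - 11.
All 4 nonzero coefficients of this polynomial in u are negative; hence for u > 0 the value is a sum of negative terms (the constant -11 among them).
So f is strictly negative on (2, 5); no root exists in the interval.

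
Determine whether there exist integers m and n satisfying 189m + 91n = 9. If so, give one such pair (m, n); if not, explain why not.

No such integers exist.

Both 189 and 91 are divisible by gcd(189, 91) = 7, hence so is any combination 189m + 91n.
But 9 is not a multiple of 7 (it leaves remainder 2).
Therefore 189m + 91n = 9 has no solution in integers.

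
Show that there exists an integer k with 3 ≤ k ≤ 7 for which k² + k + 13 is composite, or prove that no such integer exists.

At k = 6: 6² + 6 + 13 = 55 = 5·11, which is composite.

k = 6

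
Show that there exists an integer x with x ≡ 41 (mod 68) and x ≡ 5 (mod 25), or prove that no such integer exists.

x = 1605

Since 68 and 25 share no common factor, CRT says the pair of congruences has a solution (unique mod 1700).
Any solution of the first congruence is x = 41 + 68t; substituting into the second, 68t ≡ 5 − 41 ≡ 14 (mod 25).
68 ≡ 18 (mod 25), so this reads 18t ≡ 14 (mod 25). To invert 18 modulo 25: 25 = 1·18 + 7, 18 = 2·7 + 4, 7 = 1·4 + 3, 4 = 1·3 + 1, 3 = 3·1 + 0, and unwinding, 1 = 4 − 1·3 = 4 − (7 − 1·4) = −7 + 2·4 = −7 + 2·(18 − 2·7) = 2·18 − 5·7 = 2·18 − 5·(25 − 1·18) = −5·25 + 7·18. Thus 18⁻¹ ≡ 7 (mod 25).
Therefore t ≡ 7·14 = 98 ≡ 23 (mod 25).
With t = 23: x = 41 + 68·23 = 1605.
Check: 1605 mod 68 = 41, 1605 mod 25 = 5. ✓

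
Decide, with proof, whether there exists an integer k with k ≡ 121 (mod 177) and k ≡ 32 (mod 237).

Reduce both congruences modulo 3, which divides 177 and 237: they say k ≡ 121 (mod 3) and k ≡ 32 (mod 3).
However 121 ≡ 1 and 32 ≡ 2 (mod 3), and 1 ≠ 2.
Therefore no such k exists.

No, no such integer exists.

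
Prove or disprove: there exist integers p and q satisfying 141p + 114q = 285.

p = 19, q = -21

Since gcd(141, 114) = 3 and 285 = 3·95, Bézout's identity guarantees a solution.
Dividing through by 3 reduces the equation to 47p + 38q = 95.
Dividing repeatedly: 47 = 1·38 + 9, 38 = 4·9 + 2, 9 = 4·2 + 1, 2 = 2·1 + 0.
Unwinding: 1 = 9 − 4·2 = 9 − 4·(38 − 4·9) = −4·38 + 17·9 = −4·38 + 17·(47 − 1·38) = 17·47 − 21·38, i.e. 47·17 + 38·(-21) = 1.
Times 95: 47·1615 + 38·(-1995) = 95, so (1615, -1995) solves it.
The general solution is p = 1615 + 38k, q = -1995 − 47k; taking k = -42 gives the smaller pair p = 19, q = -21.
Check: 141·19 + 114·(-21) = 2679 − 2394 = 285. ✓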